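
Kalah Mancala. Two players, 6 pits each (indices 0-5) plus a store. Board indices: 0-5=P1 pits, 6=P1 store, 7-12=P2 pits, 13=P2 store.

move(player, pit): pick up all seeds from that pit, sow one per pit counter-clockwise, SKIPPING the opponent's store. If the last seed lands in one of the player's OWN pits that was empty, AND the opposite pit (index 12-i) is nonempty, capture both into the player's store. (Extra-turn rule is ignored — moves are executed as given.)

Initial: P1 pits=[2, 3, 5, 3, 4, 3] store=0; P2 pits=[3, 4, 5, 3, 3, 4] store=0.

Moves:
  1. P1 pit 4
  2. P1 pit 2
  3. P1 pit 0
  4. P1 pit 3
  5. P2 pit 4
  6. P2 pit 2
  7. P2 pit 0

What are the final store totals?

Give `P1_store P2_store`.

Answer: 7 3

Derivation:
Move 1: P1 pit4 -> P1=[2,3,5,3,0,4](1) P2=[4,5,5,3,3,4](0)
Move 2: P1 pit2 -> P1=[2,3,0,4,1,5](2) P2=[5,5,5,3,3,4](0)
Move 3: P1 pit0 -> P1=[0,4,0,4,1,5](6) P2=[5,5,5,0,3,4](0)
Move 4: P1 pit3 -> P1=[0,4,0,0,2,6](7) P2=[6,5,5,0,3,4](0)
Move 5: P2 pit4 -> P1=[1,4,0,0,2,6](7) P2=[6,5,5,0,0,5](1)
Move 6: P2 pit2 -> P1=[2,4,0,0,2,6](7) P2=[6,5,0,1,1,6](2)
Move 7: P2 pit0 -> P1=[2,4,0,0,2,6](7) P2=[0,6,1,2,2,7](3)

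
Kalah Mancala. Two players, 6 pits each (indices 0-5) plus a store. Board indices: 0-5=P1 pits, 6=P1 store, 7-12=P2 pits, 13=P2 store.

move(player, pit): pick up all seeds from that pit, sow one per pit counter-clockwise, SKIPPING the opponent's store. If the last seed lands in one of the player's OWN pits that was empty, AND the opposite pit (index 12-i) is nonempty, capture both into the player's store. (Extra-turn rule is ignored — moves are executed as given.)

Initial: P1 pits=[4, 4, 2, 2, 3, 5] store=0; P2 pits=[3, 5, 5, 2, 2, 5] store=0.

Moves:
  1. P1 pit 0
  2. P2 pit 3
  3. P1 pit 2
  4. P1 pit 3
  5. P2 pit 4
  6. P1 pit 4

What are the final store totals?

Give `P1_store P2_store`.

Answer: 2 1

Derivation:
Move 1: P1 pit0 -> P1=[0,5,3,3,4,5](0) P2=[3,5,5,2,2,5](0)
Move 2: P2 pit3 -> P1=[0,5,3,3,4,5](0) P2=[3,5,5,0,3,6](0)
Move 3: P1 pit2 -> P1=[0,5,0,4,5,6](0) P2=[3,5,5,0,3,6](0)
Move 4: P1 pit3 -> P1=[0,5,0,0,6,7](1) P2=[4,5,5,0,3,6](0)
Move 5: P2 pit4 -> P1=[1,5,0,0,6,7](1) P2=[4,5,5,0,0,7](1)
Move 6: P1 pit4 -> P1=[1,5,0,0,0,8](2) P2=[5,6,6,1,0,7](1)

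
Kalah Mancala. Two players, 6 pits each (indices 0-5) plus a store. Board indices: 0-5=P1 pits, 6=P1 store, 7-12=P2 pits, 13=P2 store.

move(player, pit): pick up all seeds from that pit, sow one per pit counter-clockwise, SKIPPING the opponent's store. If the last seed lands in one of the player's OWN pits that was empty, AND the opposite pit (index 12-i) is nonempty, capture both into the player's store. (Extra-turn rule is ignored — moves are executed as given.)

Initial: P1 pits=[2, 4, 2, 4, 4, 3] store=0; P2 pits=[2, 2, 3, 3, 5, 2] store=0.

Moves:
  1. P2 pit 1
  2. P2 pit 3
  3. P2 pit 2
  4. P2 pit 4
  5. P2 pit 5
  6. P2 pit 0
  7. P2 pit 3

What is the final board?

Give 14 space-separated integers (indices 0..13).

Move 1: P2 pit1 -> P1=[2,4,2,4,4,3](0) P2=[2,0,4,4,5,2](0)
Move 2: P2 pit3 -> P1=[3,4,2,4,4,3](0) P2=[2,0,4,0,6,3](1)
Move 3: P2 pit2 -> P1=[3,4,2,4,4,3](0) P2=[2,0,0,1,7,4](2)
Move 4: P2 pit4 -> P1=[4,5,3,5,5,3](0) P2=[2,0,0,1,0,5](3)
Move 5: P2 pit5 -> P1=[5,6,4,6,5,3](0) P2=[2,0,0,1,0,0](4)
Move 6: P2 pit0 -> P1=[5,6,4,0,5,3](0) P2=[0,1,0,1,0,0](11)
Move 7: P2 pit3 -> P1=[5,0,4,0,5,3](0) P2=[0,1,0,0,0,0](18)

Answer: 5 0 4 0 5 3 0 0 1 0 0 0 0 18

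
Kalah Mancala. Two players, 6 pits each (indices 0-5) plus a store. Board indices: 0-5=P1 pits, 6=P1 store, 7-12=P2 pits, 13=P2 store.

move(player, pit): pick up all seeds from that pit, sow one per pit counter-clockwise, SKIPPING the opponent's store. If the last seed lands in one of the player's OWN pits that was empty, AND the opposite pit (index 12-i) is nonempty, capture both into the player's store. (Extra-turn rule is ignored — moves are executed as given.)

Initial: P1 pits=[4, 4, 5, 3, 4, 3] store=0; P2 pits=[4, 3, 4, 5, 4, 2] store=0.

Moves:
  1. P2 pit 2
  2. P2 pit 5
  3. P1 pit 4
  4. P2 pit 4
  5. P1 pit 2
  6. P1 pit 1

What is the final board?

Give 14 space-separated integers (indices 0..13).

Answer: 6 0 1 5 2 6 3 7 5 0 6 0 1 3

Derivation:
Move 1: P2 pit2 -> P1=[4,4,5,3,4,3](0) P2=[4,3,0,6,5,3](1)
Move 2: P2 pit5 -> P1=[5,5,5,3,4,3](0) P2=[4,3,0,6,5,0](2)
Move 3: P1 pit4 -> P1=[5,5,5,3,0,4](1) P2=[5,4,0,6,5,0](2)
Move 4: P2 pit4 -> P1=[6,6,6,3,0,4](1) P2=[5,4,0,6,0,1](3)
Move 5: P1 pit2 -> P1=[6,6,0,4,1,5](2) P2=[6,5,0,6,0,1](3)
Move 6: P1 pit1 -> P1=[6,0,1,5,2,6](3) P2=[7,5,0,6,0,1](3)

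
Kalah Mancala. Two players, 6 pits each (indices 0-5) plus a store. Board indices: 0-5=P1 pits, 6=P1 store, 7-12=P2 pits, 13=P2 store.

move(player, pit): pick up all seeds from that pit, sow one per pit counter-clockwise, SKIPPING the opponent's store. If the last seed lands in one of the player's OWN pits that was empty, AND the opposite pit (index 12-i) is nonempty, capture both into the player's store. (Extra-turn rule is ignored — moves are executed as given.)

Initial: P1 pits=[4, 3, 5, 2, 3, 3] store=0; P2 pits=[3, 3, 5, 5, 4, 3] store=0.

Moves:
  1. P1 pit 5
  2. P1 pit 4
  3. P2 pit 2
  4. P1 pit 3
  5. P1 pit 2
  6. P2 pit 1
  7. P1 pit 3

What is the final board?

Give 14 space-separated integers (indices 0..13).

Move 1: P1 pit5 -> P1=[4,3,5,2,3,0](1) P2=[4,4,5,5,4,3](0)
Move 2: P1 pit4 -> P1=[4,3,5,2,0,1](2) P2=[5,4,5,5,4,3](0)
Move 3: P2 pit2 -> P1=[5,3,5,2,0,1](2) P2=[5,4,0,6,5,4](1)
Move 4: P1 pit3 -> P1=[5,3,5,0,1,2](2) P2=[5,4,0,6,5,4](1)
Move 5: P1 pit2 -> P1=[5,3,0,1,2,3](3) P2=[6,4,0,6,5,4](1)
Move 6: P2 pit1 -> P1=[5,3,0,1,2,3](3) P2=[6,0,1,7,6,5](1)
Move 7: P1 pit3 -> P1=[5,3,0,0,3,3](3) P2=[6,0,1,7,6,5](1)

Answer: 5 3 0 0 3 3 3 6 0 1 7 6 5 1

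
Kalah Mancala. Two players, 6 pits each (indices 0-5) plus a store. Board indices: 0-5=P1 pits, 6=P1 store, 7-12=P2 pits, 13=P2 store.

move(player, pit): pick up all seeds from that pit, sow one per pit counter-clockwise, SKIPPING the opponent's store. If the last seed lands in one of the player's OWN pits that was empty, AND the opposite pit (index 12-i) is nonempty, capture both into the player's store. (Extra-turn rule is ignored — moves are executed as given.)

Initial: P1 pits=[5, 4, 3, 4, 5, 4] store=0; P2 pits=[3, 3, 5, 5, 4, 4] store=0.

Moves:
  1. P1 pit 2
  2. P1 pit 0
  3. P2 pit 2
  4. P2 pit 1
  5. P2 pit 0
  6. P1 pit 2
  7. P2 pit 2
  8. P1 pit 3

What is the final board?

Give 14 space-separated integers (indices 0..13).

Move 1: P1 pit2 -> P1=[5,4,0,5,6,5](0) P2=[3,3,5,5,4,4](0)
Move 2: P1 pit0 -> P1=[0,5,1,6,7,6](0) P2=[3,3,5,5,4,4](0)
Move 3: P2 pit2 -> P1=[1,5,1,6,7,6](0) P2=[3,3,0,6,5,5](1)
Move 4: P2 pit1 -> P1=[1,5,1,6,7,6](0) P2=[3,0,1,7,6,5](1)
Move 5: P2 pit0 -> P1=[1,5,1,6,7,6](0) P2=[0,1,2,8,6,5](1)
Move 6: P1 pit2 -> P1=[1,5,0,7,7,6](0) P2=[0,1,2,8,6,5](1)
Move 7: P2 pit2 -> P1=[1,5,0,7,7,6](0) P2=[0,1,0,9,7,5](1)
Move 8: P1 pit3 -> P1=[1,5,0,0,8,7](1) P2=[1,2,1,10,7,5](1)

Answer: 1 5 0 0 8 7 1 1 2 1 10 7 5 1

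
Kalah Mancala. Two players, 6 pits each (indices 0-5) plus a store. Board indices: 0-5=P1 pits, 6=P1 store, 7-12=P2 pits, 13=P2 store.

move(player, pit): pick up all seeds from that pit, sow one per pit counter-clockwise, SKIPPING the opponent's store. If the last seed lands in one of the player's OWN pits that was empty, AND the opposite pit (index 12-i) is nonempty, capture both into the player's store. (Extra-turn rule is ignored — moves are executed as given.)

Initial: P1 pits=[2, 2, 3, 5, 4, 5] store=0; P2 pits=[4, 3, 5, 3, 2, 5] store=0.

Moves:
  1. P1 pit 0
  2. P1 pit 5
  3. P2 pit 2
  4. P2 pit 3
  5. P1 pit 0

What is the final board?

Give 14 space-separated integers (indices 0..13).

Move 1: P1 pit0 -> P1=[0,3,4,5,4,5](0) P2=[4,3,5,3,2,5](0)
Move 2: P1 pit5 -> P1=[0,3,4,5,4,0](1) P2=[5,4,6,4,2,5](0)
Move 3: P2 pit2 -> P1=[1,4,4,5,4,0](1) P2=[5,4,0,5,3,6](1)
Move 4: P2 pit3 -> P1=[2,5,4,5,4,0](1) P2=[5,4,0,0,4,7](2)
Move 5: P1 pit0 -> P1=[0,6,5,5,4,0](1) P2=[5,4,0,0,4,7](2)

Answer: 0 6 5 5 4 0 1 5 4 0 0 4 7 2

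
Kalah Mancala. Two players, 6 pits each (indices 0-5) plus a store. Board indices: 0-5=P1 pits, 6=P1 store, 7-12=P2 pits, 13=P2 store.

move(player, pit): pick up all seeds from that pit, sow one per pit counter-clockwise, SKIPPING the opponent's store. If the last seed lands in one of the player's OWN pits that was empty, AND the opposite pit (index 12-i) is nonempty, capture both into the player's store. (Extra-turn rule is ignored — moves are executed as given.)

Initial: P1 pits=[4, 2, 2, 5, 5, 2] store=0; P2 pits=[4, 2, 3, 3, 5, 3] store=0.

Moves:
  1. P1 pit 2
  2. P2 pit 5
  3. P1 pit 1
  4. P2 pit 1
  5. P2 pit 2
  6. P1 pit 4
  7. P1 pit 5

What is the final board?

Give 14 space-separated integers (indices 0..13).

Move 1: P1 pit2 -> P1=[4,2,0,6,6,2](0) P2=[4,2,3,3,5,3](0)
Move 2: P2 pit5 -> P1=[5,3,0,6,6,2](0) P2=[4,2,3,3,5,0](1)
Move 3: P1 pit1 -> P1=[5,0,1,7,7,2](0) P2=[4,2,3,3,5,0](1)
Move 4: P2 pit1 -> P1=[5,0,1,7,7,2](0) P2=[4,0,4,4,5,0](1)
Move 5: P2 pit2 -> P1=[5,0,1,7,7,2](0) P2=[4,0,0,5,6,1](2)
Move 6: P1 pit4 -> P1=[5,0,1,7,0,3](1) P2=[5,1,1,6,7,1](2)
Move 7: P1 pit5 -> P1=[5,0,1,7,0,0](2) P2=[6,2,1,6,7,1](2)

Answer: 5 0 1 7 0 0 2 6 2 1 6 7 1 2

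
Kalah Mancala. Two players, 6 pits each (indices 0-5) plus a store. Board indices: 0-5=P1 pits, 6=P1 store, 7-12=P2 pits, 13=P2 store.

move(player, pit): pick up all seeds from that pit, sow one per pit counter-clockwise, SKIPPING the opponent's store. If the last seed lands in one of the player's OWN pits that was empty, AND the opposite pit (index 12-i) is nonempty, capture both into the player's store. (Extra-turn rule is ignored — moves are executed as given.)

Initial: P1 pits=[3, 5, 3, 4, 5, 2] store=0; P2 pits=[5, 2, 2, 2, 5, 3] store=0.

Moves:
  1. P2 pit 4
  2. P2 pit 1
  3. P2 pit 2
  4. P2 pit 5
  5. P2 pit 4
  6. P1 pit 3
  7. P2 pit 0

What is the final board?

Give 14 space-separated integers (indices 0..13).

Answer: 0 7 5 0 6 3 1 0 2 1 5 1 1 9

Derivation:
Move 1: P2 pit4 -> P1=[4,6,4,4,5,2](0) P2=[5,2,2,2,0,4](1)
Move 2: P2 pit1 -> P1=[4,6,4,4,5,2](0) P2=[5,0,3,3,0,4](1)
Move 3: P2 pit2 -> P1=[4,6,4,4,5,2](0) P2=[5,0,0,4,1,5](1)
Move 4: P2 pit5 -> P1=[5,7,5,5,5,2](0) P2=[5,0,0,4,1,0](2)
Move 5: P2 pit4 -> P1=[0,7,5,5,5,2](0) P2=[5,0,0,4,0,0](8)
Move 6: P1 pit3 -> P1=[0,7,5,0,6,3](1) P2=[6,1,0,4,0,0](8)
Move 7: P2 pit0 -> P1=[0,7,5,0,6,3](1) P2=[0,2,1,5,1,1](9)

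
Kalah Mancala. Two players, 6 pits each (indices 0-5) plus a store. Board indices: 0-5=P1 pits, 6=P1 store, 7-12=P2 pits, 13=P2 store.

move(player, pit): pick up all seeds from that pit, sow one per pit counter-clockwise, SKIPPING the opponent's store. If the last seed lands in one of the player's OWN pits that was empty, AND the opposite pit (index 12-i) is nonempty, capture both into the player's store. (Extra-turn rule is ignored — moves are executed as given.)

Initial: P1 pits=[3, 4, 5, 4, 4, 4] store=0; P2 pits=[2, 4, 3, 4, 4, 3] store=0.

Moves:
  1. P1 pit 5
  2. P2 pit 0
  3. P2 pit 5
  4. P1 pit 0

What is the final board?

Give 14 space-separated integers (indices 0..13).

Answer: 0 6 6 5 5 0 1 0 6 5 5 4 0 1

Derivation:
Move 1: P1 pit5 -> P1=[3,4,5,4,4,0](1) P2=[3,5,4,4,4,3](0)
Move 2: P2 pit0 -> P1=[3,4,5,4,4,0](1) P2=[0,6,5,5,4,3](0)
Move 3: P2 pit5 -> P1=[4,5,5,4,4,0](1) P2=[0,6,5,5,4,0](1)
Move 4: P1 pit0 -> P1=[0,6,6,5,5,0](1) P2=[0,6,5,5,4,0](1)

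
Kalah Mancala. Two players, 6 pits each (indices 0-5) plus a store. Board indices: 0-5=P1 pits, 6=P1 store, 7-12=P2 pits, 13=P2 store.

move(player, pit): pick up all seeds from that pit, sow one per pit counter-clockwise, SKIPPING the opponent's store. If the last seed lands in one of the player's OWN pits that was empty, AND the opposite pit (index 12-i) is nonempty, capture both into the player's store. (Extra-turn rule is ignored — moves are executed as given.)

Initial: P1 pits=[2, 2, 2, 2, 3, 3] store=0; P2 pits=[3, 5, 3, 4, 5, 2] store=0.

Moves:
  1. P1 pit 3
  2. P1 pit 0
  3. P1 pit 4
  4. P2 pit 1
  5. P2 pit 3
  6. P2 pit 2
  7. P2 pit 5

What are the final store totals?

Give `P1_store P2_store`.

Move 1: P1 pit3 -> P1=[2,2,2,0,4,4](0) P2=[3,5,3,4,5,2](0)
Move 2: P1 pit0 -> P1=[0,3,3,0,4,4](0) P2=[3,5,3,4,5,2](0)
Move 3: P1 pit4 -> P1=[0,3,3,0,0,5](1) P2=[4,6,3,4,5,2](0)
Move 4: P2 pit1 -> P1=[1,3,3,0,0,5](1) P2=[4,0,4,5,6,3](1)
Move 5: P2 pit3 -> P1=[2,4,3,0,0,5](1) P2=[4,0,4,0,7,4](2)
Move 6: P2 pit2 -> P1=[2,4,3,0,0,5](1) P2=[4,0,0,1,8,5](3)
Move 7: P2 pit5 -> P1=[3,5,4,1,0,5](1) P2=[4,0,0,1,8,0](4)

Answer: 1 4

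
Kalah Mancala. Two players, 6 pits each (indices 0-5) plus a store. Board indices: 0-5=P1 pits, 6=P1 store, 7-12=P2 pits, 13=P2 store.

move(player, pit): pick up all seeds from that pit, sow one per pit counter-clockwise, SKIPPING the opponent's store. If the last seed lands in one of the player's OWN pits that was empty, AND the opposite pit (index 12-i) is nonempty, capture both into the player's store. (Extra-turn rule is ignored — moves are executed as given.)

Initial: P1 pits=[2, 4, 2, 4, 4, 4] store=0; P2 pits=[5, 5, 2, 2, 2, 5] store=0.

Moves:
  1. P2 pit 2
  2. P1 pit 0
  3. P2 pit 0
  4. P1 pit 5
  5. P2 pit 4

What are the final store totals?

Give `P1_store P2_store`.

Answer: 1 1

Derivation:
Move 1: P2 pit2 -> P1=[2,4,2,4,4,4](0) P2=[5,5,0,3,3,5](0)
Move 2: P1 pit0 -> P1=[0,5,3,4,4,4](0) P2=[5,5,0,3,3,5](0)
Move 3: P2 pit0 -> P1=[0,5,3,4,4,4](0) P2=[0,6,1,4,4,6](0)
Move 4: P1 pit5 -> P1=[0,5,3,4,4,0](1) P2=[1,7,2,4,4,6](0)
Move 5: P2 pit4 -> P1=[1,6,3,4,4,0](1) P2=[1,7,2,4,0,7](1)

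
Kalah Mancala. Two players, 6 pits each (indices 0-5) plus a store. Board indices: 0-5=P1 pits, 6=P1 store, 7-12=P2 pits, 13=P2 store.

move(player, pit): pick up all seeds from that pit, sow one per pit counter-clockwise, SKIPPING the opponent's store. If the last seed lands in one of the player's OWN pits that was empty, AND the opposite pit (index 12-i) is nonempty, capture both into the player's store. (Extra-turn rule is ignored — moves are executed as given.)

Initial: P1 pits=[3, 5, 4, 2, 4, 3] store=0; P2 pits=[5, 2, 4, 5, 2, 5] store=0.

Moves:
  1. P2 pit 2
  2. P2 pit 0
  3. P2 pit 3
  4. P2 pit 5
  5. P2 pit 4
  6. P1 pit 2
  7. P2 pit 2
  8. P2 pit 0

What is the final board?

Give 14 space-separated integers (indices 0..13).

Move 1: P2 pit2 -> P1=[3,5,4,2,4,3](0) P2=[5,2,0,6,3,6](1)
Move 2: P2 pit0 -> P1=[3,5,4,2,4,3](0) P2=[0,3,1,7,4,7](1)
Move 3: P2 pit3 -> P1=[4,6,5,3,4,3](0) P2=[0,3,1,0,5,8](2)
Move 4: P2 pit5 -> P1=[5,7,6,4,5,0](0) P2=[0,3,1,0,5,0](8)
Move 5: P2 pit4 -> P1=[6,8,7,4,5,0](0) P2=[0,3,1,0,0,1](9)
Move 6: P1 pit2 -> P1=[6,8,0,5,6,1](1) P2=[1,4,2,0,0,1](9)
Move 7: P2 pit2 -> P1=[6,0,0,5,6,1](1) P2=[1,4,0,1,0,1](18)
Move 8: P2 pit0 -> P1=[6,0,0,5,6,1](1) P2=[0,5,0,1,0,1](18)

Answer: 6 0 0 5 6 1 1 0 5 0 1 0 1 18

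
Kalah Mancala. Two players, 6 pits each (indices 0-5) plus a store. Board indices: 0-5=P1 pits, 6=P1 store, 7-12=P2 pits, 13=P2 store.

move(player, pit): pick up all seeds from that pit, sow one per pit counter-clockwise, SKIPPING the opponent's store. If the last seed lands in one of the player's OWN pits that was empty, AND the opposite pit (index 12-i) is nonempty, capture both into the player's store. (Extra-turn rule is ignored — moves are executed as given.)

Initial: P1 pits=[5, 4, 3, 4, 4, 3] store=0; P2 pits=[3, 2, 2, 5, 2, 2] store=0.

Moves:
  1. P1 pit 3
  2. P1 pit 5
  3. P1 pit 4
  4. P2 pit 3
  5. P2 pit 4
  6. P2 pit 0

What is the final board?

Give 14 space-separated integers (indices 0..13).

Move 1: P1 pit3 -> P1=[5,4,3,0,5,4](1) P2=[4,2,2,5,2,2](0)
Move 2: P1 pit5 -> P1=[5,4,3,0,5,0](2) P2=[5,3,3,5,2,2](0)
Move 3: P1 pit4 -> P1=[5,4,3,0,0,1](3) P2=[6,4,4,5,2,2](0)
Move 4: P2 pit3 -> P1=[6,5,3,0,0,1](3) P2=[6,4,4,0,3,3](1)
Move 5: P2 pit4 -> P1=[7,5,3,0,0,1](3) P2=[6,4,4,0,0,4](2)
Move 6: P2 pit0 -> P1=[7,5,3,0,0,1](3) P2=[0,5,5,1,1,5](3)

Answer: 7 5 3 0 0 1 3 0 5 5 1 1 5 3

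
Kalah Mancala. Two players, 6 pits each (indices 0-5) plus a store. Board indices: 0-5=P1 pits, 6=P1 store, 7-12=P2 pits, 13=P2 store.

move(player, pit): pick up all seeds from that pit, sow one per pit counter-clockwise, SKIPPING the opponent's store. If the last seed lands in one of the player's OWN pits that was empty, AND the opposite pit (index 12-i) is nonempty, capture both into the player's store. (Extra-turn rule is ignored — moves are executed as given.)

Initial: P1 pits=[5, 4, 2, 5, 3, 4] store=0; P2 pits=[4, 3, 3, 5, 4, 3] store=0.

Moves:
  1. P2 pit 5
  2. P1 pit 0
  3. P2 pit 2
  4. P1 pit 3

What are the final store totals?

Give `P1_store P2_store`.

Move 1: P2 pit5 -> P1=[6,5,2,5,3,4](0) P2=[4,3,3,5,4,0](1)
Move 2: P1 pit0 -> P1=[0,6,3,6,4,5](1) P2=[4,3,3,5,4,0](1)
Move 3: P2 pit2 -> P1=[0,6,3,6,4,5](1) P2=[4,3,0,6,5,1](1)
Move 4: P1 pit3 -> P1=[0,6,3,0,5,6](2) P2=[5,4,1,6,5,1](1)

Answer: 2 1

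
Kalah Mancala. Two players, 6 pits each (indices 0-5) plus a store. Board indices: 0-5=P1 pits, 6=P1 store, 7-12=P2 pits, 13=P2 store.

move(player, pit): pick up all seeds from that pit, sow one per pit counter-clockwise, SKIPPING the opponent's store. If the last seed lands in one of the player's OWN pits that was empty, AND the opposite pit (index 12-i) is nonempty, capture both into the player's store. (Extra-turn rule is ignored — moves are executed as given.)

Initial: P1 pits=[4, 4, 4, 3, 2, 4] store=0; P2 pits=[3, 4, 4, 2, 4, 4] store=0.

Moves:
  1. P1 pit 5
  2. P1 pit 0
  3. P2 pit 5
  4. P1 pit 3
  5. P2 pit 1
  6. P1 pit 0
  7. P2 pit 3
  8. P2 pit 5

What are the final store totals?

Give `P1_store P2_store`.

Move 1: P1 pit5 -> P1=[4,4,4,3,2,0](1) P2=[4,5,5,2,4,4](0)
Move 2: P1 pit0 -> P1=[0,5,5,4,3,0](1) P2=[4,5,5,2,4,4](0)
Move 3: P2 pit5 -> P1=[1,6,6,4,3,0](1) P2=[4,5,5,2,4,0](1)
Move 4: P1 pit3 -> P1=[1,6,6,0,4,1](2) P2=[5,5,5,2,4,0](1)
Move 5: P2 pit1 -> P1=[1,6,6,0,4,1](2) P2=[5,0,6,3,5,1](2)
Move 6: P1 pit0 -> P1=[0,7,6,0,4,1](2) P2=[5,0,6,3,5,1](2)
Move 7: P2 pit3 -> P1=[0,7,6,0,4,1](2) P2=[5,0,6,0,6,2](3)
Move 8: P2 pit5 -> P1=[1,7,6,0,4,1](2) P2=[5,0,6,0,6,0](4)

Answer: 2 4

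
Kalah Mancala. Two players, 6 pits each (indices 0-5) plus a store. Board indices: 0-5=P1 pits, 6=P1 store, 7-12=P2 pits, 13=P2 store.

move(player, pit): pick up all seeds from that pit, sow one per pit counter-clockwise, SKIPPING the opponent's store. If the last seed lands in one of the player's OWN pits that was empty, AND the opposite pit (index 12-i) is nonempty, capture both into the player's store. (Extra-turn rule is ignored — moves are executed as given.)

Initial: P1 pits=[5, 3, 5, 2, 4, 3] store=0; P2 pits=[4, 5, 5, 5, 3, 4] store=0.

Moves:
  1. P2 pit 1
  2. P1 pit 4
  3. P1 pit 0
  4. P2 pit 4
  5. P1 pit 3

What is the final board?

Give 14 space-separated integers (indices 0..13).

Move 1: P2 pit1 -> P1=[5,3,5,2,4,3](0) P2=[4,0,6,6,4,5](1)
Move 2: P1 pit4 -> P1=[5,3,5,2,0,4](1) P2=[5,1,6,6,4,5](1)
Move 3: P1 pit0 -> P1=[0,4,6,3,1,5](1) P2=[5,1,6,6,4,5](1)
Move 4: P2 pit4 -> P1=[1,5,6,3,1,5](1) P2=[5,1,6,6,0,6](2)
Move 5: P1 pit3 -> P1=[1,5,6,0,2,6](2) P2=[5,1,6,6,0,6](2)

Answer: 1 5 6 0 2 6 2 5 1 6 6 0 6 2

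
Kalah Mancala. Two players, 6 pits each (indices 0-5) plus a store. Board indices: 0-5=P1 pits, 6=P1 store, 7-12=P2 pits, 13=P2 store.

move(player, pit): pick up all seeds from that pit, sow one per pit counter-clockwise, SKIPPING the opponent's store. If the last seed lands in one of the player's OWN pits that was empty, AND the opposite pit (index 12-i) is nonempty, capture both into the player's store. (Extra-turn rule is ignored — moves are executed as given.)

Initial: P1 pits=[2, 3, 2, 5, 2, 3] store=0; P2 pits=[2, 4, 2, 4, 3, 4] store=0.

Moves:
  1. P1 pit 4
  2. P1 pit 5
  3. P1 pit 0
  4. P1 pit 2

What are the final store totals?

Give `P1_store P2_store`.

Answer: 6 0

Derivation:
Move 1: P1 pit4 -> P1=[2,3,2,5,0,4](1) P2=[2,4,2,4,3,4](0)
Move 2: P1 pit5 -> P1=[2,3,2,5,0,0](2) P2=[3,5,3,4,3,4](0)
Move 3: P1 pit0 -> P1=[0,4,3,5,0,0](2) P2=[3,5,3,4,3,4](0)
Move 4: P1 pit2 -> P1=[0,4,0,6,1,0](6) P2=[0,5,3,4,3,4](0)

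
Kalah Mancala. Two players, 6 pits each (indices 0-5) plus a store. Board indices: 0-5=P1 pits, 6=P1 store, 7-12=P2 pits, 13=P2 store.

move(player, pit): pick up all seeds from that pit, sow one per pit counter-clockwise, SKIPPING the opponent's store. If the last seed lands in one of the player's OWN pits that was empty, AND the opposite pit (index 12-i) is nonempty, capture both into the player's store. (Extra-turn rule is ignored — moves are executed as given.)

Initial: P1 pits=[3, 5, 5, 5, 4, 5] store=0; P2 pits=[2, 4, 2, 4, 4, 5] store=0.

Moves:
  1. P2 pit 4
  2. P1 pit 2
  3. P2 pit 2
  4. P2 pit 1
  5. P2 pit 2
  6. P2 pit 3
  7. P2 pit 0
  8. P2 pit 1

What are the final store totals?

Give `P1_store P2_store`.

Answer: 1 11

Derivation:
Move 1: P2 pit4 -> P1=[4,6,5,5,4,5](0) P2=[2,4,2,4,0,6](1)
Move 2: P1 pit2 -> P1=[4,6,0,6,5,6](1) P2=[3,4,2,4,0,6](1)
Move 3: P2 pit2 -> P1=[4,0,0,6,5,6](1) P2=[3,4,0,5,0,6](8)
Move 4: P2 pit1 -> P1=[4,0,0,6,5,6](1) P2=[3,0,1,6,1,7](8)
Move 5: P2 pit2 -> P1=[4,0,0,6,5,6](1) P2=[3,0,0,7,1,7](8)
Move 6: P2 pit3 -> P1=[5,1,1,7,5,6](1) P2=[3,0,0,0,2,8](9)
Move 7: P2 pit0 -> P1=[5,1,0,7,5,6](1) P2=[0,1,1,0,2,8](11)
Move 8: P2 pit1 -> P1=[5,1,0,7,5,6](1) P2=[0,0,2,0,2,8](11)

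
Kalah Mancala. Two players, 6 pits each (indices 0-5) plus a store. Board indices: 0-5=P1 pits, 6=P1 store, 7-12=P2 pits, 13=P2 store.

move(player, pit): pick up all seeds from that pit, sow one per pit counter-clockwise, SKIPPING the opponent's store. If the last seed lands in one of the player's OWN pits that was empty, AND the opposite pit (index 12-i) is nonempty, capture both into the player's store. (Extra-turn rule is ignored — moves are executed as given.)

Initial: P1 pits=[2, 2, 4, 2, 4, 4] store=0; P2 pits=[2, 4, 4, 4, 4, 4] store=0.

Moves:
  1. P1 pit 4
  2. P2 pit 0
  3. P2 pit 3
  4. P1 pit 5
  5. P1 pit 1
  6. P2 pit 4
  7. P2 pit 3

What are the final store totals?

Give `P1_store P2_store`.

Answer: 10 4

Derivation:
Move 1: P1 pit4 -> P1=[2,2,4,2,0,5](1) P2=[3,5,4,4,4,4](0)
Move 2: P2 pit0 -> P1=[2,2,4,2,0,5](1) P2=[0,6,5,5,4,4](0)
Move 3: P2 pit3 -> P1=[3,3,4,2,0,5](1) P2=[0,6,5,0,5,5](1)
Move 4: P1 pit5 -> P1=[3,3,4,2,0,0](2) P2=[1,7,6,1,5,5](1)
Move 5: P1 pit1 -> P1=[3,0,5,3,0,0](10) P2=[1,0,6,1,5,5](1)
Move 6: P2 pit4 -> P1=[4,1,6,3,0,0](10) P2=[1,0,6,1,0,6](2)
Move 7: P2 pit3 -> P1=[4,0,6,3,0,0](10) P2=[1,0,6,0,0,6](4)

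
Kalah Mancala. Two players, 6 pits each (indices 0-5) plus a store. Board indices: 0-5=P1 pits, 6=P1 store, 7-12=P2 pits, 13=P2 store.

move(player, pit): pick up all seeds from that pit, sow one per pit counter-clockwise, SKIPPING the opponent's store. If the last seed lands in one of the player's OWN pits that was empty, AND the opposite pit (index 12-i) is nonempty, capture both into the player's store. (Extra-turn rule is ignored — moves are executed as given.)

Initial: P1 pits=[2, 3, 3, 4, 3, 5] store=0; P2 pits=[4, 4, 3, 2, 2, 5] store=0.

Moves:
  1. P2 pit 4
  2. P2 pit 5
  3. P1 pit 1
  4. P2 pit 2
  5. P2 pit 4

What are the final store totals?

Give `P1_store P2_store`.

Answer: 0 6

Derivation:
Move 1: P2 pit4 -> P1=[2,3,3,4,3,5](0) P2=[4,4,3,2,0,6](1)
Move 2: P2 pit5 -> P1=[3,4,4,5,4,5](0) P2=[4,4,3,2,0,0](2)
Move 3: P1 pit1 -> P1=[3,0,5,6,5,6](0) P2=[4,4,3,2,0,0](2)
Move 4: P2 pit2 -> P1=[0,0,5,6,5,6](0) P2=[4,4,0,3,1,0](6)
Move 5: P2 pit4 -> P1=[0,0,5,6,5,6](0) P2=[4,4,0,3,0,1](6)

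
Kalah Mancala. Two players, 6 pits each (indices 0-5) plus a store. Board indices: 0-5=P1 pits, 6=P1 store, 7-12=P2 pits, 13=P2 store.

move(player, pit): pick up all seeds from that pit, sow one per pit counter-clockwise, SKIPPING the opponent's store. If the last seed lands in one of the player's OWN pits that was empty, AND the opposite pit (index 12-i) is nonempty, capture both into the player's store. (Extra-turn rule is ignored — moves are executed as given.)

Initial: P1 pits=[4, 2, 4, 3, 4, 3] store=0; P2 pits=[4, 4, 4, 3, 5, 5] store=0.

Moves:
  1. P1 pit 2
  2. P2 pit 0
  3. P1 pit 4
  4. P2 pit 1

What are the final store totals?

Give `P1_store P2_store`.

Move 1: P1 pit2 -> P1=[4,2,0,4,5,4](1) P2=[4,4,4,3,5,5](0)
Move 2: P2 pit0 -> P1=[4,2,0,4,5,4](1) P2=[0,5,5,4,6,5](0)
Move 3: P1 pit4 -> P1=[4,2,0,4,0,5](2) P2=[1,6,6,4,6,5](0)
Move 4: P2 pit1 -> P1=[5,2,0,4,0,5](2) P2=[1,0,7,5,7,6](1)

Answer: 2 1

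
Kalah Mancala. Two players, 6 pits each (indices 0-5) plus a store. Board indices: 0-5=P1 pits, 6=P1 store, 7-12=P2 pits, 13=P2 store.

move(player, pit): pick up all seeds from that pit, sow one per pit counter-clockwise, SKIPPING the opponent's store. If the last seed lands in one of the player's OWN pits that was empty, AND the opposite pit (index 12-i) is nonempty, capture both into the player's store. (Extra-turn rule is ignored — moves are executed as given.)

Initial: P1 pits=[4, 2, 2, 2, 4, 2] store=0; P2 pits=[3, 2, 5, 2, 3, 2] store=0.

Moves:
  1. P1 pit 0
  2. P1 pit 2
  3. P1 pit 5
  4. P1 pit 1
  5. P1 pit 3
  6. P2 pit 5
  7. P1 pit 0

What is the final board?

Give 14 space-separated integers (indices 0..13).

Answer: 0 0 1 0 8 1 6 5 4 5 2 0 0 1

Derivation:
Move 1: P1 pit0 -> P1=[0,3,3,3,5,2](0) P2=[3,2,5,2,3,2](0)
Move 2: P1 pit2 -> P1=[0,3,0,4,6,3](0) P2=[3,2,5,2,3,2](0)
Move 3: P1 pit5 -> P1=[0,3,0,4,6,0](1) P2=[4,3,5,2,3,2](0)
Move 4: P1 pit1 -> P1=[0,0,1,5,7,0](1) P2=[4,3,5,2,3,2](0)
Move 5: P1 pit3 -> P1=[0,0,1,0,8,1](2) P2=[5,4,5,2,3,2](0)
Move 6: P2 pit5 -> P1=[1,0,1,0,8,1](2) P2=[5,4,5,2,3,0](1)
Move 7: P1 pit0 -> P1=[0,0,1,0,8,1](6) P2=[5,4,5,2,0,0](1)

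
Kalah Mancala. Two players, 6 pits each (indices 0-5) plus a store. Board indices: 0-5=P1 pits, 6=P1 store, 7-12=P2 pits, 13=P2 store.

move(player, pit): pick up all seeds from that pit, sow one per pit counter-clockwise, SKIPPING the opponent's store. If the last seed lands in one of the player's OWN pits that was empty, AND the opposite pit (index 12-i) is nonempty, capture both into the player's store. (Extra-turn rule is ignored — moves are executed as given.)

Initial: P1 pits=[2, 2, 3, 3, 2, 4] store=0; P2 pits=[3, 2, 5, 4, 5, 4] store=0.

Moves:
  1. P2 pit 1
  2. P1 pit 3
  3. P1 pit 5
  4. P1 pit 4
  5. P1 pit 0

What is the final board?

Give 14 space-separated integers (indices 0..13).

Answer: 0 3 4 0 0 1 3 5 1 7 6 5 4 0

Derivation:
Move 1: P2 pit1 -> P1=[2,2,3,3,2,4](0) P2=[3,0,6,5,5,4](0)
Move 2: P1 pit3 -> P1=[2,2,3,0,3,5](1) P2=[3,0,6,5,5,4](0)
Move 3: P1 pit5 -> P1=[2,2,3,0,3,0](2) P2=[4,1,7,6,5,4](0)
Move 4: P1 pit4 -> P1=[2,2,3,0,0,1](3) P2=[5,1,7,6,5,4](0)
Move 5: P1 pit0 -> P1=[0,3,4,0,0,1](3) P2=[5,1,7,6,5,4](0)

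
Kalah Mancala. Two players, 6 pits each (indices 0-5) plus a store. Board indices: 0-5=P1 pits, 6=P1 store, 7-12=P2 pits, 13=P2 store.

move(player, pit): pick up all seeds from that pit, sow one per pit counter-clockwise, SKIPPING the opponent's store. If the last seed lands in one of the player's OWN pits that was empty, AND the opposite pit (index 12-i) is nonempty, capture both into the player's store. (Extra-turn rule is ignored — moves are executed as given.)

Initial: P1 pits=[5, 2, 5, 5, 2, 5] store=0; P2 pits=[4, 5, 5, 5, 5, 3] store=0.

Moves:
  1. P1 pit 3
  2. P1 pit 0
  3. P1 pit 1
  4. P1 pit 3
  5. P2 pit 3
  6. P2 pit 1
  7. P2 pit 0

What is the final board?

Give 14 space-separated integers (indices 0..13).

Move 1: P1 pit3 -> P1=[5,2,5,0,3,6](1) P2=[5,6,5,5,5,3](0)
Move 2: P1 pit0 -> P1=[0,3,6,1,4,7](1) P2=[5,6,5,5,5,3](0)
Move 3: P1 pit1 -> P1=[0,0,7,2,5,7](1) P2=[5,6,5,5,5,3](0)
Move 4: P1 pit3 -> P1=[0,0,7,0,6,8](1) P2=[5,6,5,5,5,3](0)
Move 5: P2 pit3 -> P1=[1,1,7,0,6,8](1) P2=[5,6,5,0,6,4](1)
Move 6: P2 pit1 -> P1=[2,1,7,0,6,8](1) P2=[5,0,6,1,7,5](2)
Move 7: P2 pit0 -> P1=[2,1,7,0,6,8](1) P2=[0,1,7,2,8,6](2)

Answer: 2 1 7 0 6 8 1 0 1 7 2 8 6 2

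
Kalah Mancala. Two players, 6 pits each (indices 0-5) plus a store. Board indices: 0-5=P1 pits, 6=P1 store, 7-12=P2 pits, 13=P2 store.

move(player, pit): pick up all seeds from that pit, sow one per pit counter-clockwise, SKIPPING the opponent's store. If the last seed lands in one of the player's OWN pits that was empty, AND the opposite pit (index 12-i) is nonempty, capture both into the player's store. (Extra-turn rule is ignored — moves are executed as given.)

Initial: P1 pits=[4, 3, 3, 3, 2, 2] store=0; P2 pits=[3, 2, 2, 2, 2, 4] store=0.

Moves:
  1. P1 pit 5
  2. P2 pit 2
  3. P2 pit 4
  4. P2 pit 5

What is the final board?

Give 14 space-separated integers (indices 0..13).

Answer: 6 4 4 4 2 0 1 4 2 0 3 0 0 2

Derivation:
Move 1: P1 pit5 -> P1=[4,3,3,3,2,0](1) P2=[4,2,2,2,2,4](0)
Move 2: P2 pit2 -> P1=[4,3,3,3,2,0](1) P2=[4,2,0,3,3,4](0)
Move 3: P2 pit4 -> P1=[5,3,3,3,2,0](1) P2=[4,2,0,3,0,5](1)
Move 4: P2 pit5 -> P1=[6,4,4,4,2,0](1) P2=[4,2,0,3,0,0](2)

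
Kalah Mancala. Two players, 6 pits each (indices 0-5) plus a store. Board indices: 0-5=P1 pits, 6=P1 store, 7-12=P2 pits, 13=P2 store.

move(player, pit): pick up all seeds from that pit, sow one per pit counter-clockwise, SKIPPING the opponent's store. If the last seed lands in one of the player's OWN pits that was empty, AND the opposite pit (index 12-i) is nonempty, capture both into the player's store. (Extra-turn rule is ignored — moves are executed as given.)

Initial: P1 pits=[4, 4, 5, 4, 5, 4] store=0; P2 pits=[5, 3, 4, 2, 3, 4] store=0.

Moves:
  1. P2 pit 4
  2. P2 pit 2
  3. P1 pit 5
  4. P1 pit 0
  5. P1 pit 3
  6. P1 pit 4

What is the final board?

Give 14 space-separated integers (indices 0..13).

Move 1: P2 pit4 -> P1=[5,4,5,4,5,4](0) P2=[5,3,4,2,0,5](1)
Move 2: P2 pit2 -> P1=[5,4,5,4,5,4](0) P2=[5,3,0,3,1,6](2)
Move 3: P1 pit5 -> P1=[5,4,5,4,5,0](1) P2=[6,4,1,3,1,6](2)
Move 4: P1 pit0 -> P1=[0,5,6,5,6,0](8) P2=[0,4,1,3,1,6](2)
Move 5: P1 pit3 -> P1=[0,5,6,0,7,1](9) P2=[1,5,1,3,1,6](2)
Move 6: P1 pit4 -> P1=[0,5,6,0,0,2](10) P2=[2,6,2,4,2,6](2)

Answer: 0 5 6 0 0 2 10 2 6 2 4 2 6 2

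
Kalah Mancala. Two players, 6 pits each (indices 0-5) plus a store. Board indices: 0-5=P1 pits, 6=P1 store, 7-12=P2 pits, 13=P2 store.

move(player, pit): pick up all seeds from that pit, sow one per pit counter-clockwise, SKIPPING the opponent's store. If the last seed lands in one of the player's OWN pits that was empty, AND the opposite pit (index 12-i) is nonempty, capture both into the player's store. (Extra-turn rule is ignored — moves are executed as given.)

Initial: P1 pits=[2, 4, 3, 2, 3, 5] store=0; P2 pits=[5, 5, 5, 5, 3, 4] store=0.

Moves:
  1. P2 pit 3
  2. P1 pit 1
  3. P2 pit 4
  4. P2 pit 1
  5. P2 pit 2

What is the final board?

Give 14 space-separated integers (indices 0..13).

Move 1: P2 pit3 -> P1=[3,5,3,2,3,5](0) P2=[5,5,5,0,4,5](1)
Move 2: P1 pit1 -> P1=[3,0,4,3,4,6](1) P2=[5,5,5,0,4,5](1)
Move 3: P2 pit4 -> P1=[4,1,4,3,4,6](1) P2=[5,5,5,0,0,6](2)
Move 4: P2 pit1 -> P1=[4,1,4,3,4,6](1) P2=[5,0,6,1,1,7](3)
Move 5: P2 pit2 -> P1=[5,2,4,3,4,6](1) P2=[5,0,0,2,2,8](4)

Answer: 5 2 4 3 4 6 1 5 0 0 2 2 8 4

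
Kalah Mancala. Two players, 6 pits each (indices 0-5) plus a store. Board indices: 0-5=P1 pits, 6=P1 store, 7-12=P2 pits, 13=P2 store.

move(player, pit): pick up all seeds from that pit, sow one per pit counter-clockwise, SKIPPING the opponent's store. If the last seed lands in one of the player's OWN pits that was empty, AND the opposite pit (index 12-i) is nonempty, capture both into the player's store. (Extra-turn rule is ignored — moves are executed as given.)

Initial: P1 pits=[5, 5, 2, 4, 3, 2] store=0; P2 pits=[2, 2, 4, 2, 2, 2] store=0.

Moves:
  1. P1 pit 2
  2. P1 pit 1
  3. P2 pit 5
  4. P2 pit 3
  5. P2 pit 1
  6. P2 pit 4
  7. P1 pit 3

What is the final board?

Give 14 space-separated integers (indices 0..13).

Answer: 1 0 0 0 6 4 2 3 1 6 0 0 1 11

Derivation:
Move 1: P1 pit2 -> P1=[5,5,0,5,4,2](0) P2=[2,2,4,2,2,2](0)
Move 2: P1 pit1 -> P1=[5,0,1,6,5,3](1) P2=[2,2,4,2,2,2](0)
Move 3: P2 pit5 -> P1=[6,0,1,6,5,3](1) P2=[2,2,4,2,2,0](1)
Move 4: P2 pit3 -> P1=[0,0,1,6,5,3](1) P2=[2,2,4,0,3,0](8)
Move 5: P2 pit1 -> P1=[0,0,0,6,5,3](1) P2=[2,0,5,0,3,0](10)
Move 6: P2 pit4 -> P1=[1,0,0,6,5,3](1) P2=[2,0,5,0,0,1](11)
Move 7: P1 pit3 -> P1=[1,0,0,0,6,4](2) P2=[3,1,6,0,0,1](11)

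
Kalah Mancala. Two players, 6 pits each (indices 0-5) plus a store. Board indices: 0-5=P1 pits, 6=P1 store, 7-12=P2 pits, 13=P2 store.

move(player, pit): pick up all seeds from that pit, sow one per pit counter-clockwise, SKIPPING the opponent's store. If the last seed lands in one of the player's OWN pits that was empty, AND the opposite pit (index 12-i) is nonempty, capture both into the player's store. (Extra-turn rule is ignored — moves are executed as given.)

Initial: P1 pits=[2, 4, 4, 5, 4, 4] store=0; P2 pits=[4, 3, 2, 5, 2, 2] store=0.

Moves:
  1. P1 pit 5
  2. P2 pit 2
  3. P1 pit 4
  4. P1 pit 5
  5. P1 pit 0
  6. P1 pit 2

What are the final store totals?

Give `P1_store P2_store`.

Answer: 4 0

Derivation:
Move 1: P1 pit5 -> P1=[2,4,4,5,4,0](1) P2=[5,4,3,5,2,2](0)
Move 2: P2 pit2 -> P1=[2,4,4,5,4,0](1) P2=[5,4,0,6,3,3](0)
Move 3: P1 pit4 -> P1=[2,4,4,5,0,1](2) P2=[6,5,0,6,3,3](0)
Move 4: P1 pit5 -> P1=[2,4,4,5,0,0](3) P2=[6,5,0,6,3,3](0)
Move 5: P1 pit0 -> P1=[0,5,5,5,0,0](3) P2=[6,5,0,6,3,3](0)
Move 6: P1 pit2 -> P1=[0,5,0,6,1,1](4) P2=[7,5,0,6,3,3](0)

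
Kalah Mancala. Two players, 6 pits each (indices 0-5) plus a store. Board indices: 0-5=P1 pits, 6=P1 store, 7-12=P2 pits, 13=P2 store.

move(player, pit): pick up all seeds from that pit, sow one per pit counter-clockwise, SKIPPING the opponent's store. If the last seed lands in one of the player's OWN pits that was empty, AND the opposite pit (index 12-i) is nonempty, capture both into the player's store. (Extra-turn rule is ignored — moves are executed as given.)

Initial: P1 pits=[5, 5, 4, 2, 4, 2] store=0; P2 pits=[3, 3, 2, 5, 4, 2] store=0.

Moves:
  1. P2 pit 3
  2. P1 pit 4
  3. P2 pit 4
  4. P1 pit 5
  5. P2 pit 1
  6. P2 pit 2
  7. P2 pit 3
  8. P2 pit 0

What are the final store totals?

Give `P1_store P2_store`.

Move 1: P2 pit3 -> P1=[6,6,4,2,4,2](0) P2=[3,3,2,0,5,3](1)
Move 2: P1 pit4 -> P1=[6,6,4,2,0,3](1) P2=[4,4,2,0,5,3](1)
Move 3: P2 pit4 -> P1=[7,7,5,2,0,3](1) P2=[4,4,2,0,0,4](2)
Move 4: P1 pit5 -> P1=[7,7,5,2,0,0](2) P2=[5,5,2,0,0,4](2)
Move 5: P2 pit1 -> P1=[7,7,5,2,0,0](2) P2=[5,0,3,1,1,5](3)
Move 6: P2 pit2 -> P1=[7,7,5,2,0,0](2) P2=[5,0,0,2,2,6](3)
Move 7: P2 pit3 -> P1=[7,7,5,2,0,0](2) P2=[5,0,0,0,3,7](3)
Move 8: P2 pit0 -> P1=[7,7,5,2,0,0](2) P2=[0,1,1,1,4,8](3)

Answer: 2 3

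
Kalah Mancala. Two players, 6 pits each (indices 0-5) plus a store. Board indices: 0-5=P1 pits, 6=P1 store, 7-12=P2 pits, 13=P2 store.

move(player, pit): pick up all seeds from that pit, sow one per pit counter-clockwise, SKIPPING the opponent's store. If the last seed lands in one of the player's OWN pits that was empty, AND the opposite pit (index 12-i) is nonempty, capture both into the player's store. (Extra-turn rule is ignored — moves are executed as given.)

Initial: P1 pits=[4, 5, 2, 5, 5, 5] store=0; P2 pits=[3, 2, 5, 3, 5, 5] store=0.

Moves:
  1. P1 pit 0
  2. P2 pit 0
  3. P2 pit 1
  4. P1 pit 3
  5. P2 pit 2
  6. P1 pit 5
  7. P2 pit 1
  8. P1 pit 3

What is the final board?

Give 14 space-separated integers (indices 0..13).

Answer: 1 7 4 0 8 0 2 2 0 2 8 8 6 1

Derivation:
Move 1: P1 pit0 -> P1=[0,6,3,6,6,5](0) P2=[3,2,5,3,5,5](0)
Move 2: P2 pit0 -> P1=[0,6,3,6,6,5](0) P2=[0,3,6,4,5,5](0)
Move 3: P2 pit1 -> P1=[0,6,3,6,6,5](0) P2=[0,0,7,5,6,5](0)
Move 4: P1 pit3 -> P1=[0,6,3,0,7,6](1) P2=[1,1,8,5,6,5](0)
Move 5: P2 pit2 -> P1=[1,7,4,1,7,6](1) P2=[1,1,0,6,7,6](1)
Move 6: P1 pit5 -> P1=[1,7,4,1,7,0](2) P2=[2,2,1,7,8,6](1)
Move 7: P2 pit1 -> P1=[1,7,4,1,7,0](2) P2=[2,0,2,8,8,6](1)
Move 8: P1 pit3 -> P1=[1,7,4,0,8,0](2) P2=[2,0,2,8,8,6](1)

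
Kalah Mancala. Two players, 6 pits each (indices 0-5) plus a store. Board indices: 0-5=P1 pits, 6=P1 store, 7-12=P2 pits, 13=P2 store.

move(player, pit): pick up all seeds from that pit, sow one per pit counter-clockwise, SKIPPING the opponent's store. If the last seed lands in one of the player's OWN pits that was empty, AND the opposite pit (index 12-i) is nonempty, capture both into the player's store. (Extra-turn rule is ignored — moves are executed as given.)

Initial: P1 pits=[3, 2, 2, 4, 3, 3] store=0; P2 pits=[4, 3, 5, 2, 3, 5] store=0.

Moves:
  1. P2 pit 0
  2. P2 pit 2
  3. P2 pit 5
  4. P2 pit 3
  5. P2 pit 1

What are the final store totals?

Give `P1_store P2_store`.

Move 1: P2 pit0 -> P1=[3,2,2,4,3,3](0) P2=[0,4,6,3,4,5](0)
Move 2: P2 pit2 -> P1=[4,3,2,4,3,3](0) P2=[0,4,0,4,5,6](1)
Move 3: P2 pit5 -> P1=[5,4,3,5,4,3](0) P2=[0,4,0,4,5,0](2)
Move 4: P2 pit3 -> P1=[6,4,3,5,4,3](0) P2=[0,4,0,0,6,1](3)
Move 5: P2 pit1 -> P1=[6,4,3,5,4,3](0) P2=[0,0,1,1,7,2](3)

Answer: 0 3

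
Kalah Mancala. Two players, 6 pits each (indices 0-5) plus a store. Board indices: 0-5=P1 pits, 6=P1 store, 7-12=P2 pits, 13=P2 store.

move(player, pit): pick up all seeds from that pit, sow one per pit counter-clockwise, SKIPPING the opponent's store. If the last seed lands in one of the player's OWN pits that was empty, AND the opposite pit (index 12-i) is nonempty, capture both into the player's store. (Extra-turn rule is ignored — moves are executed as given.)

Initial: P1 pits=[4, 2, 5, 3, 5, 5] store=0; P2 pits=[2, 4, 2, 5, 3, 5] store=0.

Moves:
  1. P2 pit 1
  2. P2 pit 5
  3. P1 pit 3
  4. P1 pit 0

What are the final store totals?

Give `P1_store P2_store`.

Move 1: P2 pit1 -> P1=[4,2,5,3,5,5](0) P2=[2,0,3,6,4,6](0)
Move 2: P2 pit5 -> P1=[5,3,6,4,6,5](0) P2=[2,0,3,6,4,0](1)
Move 3: P1 pit3 -> P1=[5,3,6,0,7,6](1) P2=[3,0,3,6,4,0](1)
Move 4: P1 pit0 -> P1=[0,4,7,1,8,7](1) P2=[3,0,3,6,4,0](1)

Answer: 1 1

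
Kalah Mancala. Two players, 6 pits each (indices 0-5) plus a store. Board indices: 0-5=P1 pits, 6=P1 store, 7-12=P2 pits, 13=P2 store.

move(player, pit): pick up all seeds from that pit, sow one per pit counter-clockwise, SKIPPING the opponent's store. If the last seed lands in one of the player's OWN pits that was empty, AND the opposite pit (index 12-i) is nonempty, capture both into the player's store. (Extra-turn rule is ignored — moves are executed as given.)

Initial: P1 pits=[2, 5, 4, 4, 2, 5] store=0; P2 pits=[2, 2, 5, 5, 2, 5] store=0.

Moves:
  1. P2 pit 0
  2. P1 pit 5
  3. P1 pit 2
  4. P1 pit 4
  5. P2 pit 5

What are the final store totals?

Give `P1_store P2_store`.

Move 1: P2 pit0 -> P1=[2,5,4,4,2,5](0) P2=[0,3,6,5,2,5](0)
Move 2: P1 pit5 -> P1=[2,5,4,4,2,0](1) P2=[1,4,7,6,2,5](0)
Move 3: P1 pit2 -> P1=[2,5,0,5,3,1](2) P2=[1,4,7,6,2,5](0)
Move 4: P1 pit4 -> P1=[2,5,0,5,0,2](3) P2=[2,4,7,6,2,5](0)
Move 5: P2 pit5 -> P1=[3,6,1,6,0,2](3) P2=[2,4,7,6,2,0](1)

Answer: 3 1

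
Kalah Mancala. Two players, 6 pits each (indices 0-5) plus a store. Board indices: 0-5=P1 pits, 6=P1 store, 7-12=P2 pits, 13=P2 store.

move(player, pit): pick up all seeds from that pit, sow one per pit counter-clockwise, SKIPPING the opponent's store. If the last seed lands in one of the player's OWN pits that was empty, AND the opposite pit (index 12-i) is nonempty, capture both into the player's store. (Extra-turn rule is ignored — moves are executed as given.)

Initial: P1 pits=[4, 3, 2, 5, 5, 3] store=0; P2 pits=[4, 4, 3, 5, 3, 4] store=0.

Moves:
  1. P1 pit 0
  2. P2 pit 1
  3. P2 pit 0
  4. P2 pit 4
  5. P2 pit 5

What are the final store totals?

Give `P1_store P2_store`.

Move 1: P1 pit0 -> P1=[0,4,3,6,6,3](0) P2=[4,4,3,5,3,4](0)
Move 2: P2 pit1 -> P1=[0,4,3,6,6,3](0) P2=[4,0,4,6,4,5](0)
Move 3: P2 pit0 -> P1=[0,4,3,6,6,3](0) P2=[0,1,5,7,5,5](0)
Move 4: P2 pit4 -> P1=[1,5,4,6,6,3](0) P2=[0,1,5,7,0,6](1)
Move 5: P2 pit5 -> P1=[2,6,5,7,7,3](0) P2=[0,1,5,7,0,0](2)

Answer: 0 2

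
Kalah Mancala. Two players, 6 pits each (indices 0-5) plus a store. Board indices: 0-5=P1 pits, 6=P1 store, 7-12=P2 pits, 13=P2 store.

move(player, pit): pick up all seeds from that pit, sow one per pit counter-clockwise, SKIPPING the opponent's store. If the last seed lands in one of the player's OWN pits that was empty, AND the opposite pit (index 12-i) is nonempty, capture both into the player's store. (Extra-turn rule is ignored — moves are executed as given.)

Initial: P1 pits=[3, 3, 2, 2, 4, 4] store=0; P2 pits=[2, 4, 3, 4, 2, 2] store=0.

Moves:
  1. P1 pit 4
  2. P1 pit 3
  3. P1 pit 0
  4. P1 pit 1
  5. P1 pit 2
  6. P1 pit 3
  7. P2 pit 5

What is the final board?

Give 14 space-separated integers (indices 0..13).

Answer: 1 0 0 0 4 9 6 3 5 0 4 2 0 1

Derivation:
Move 1: P1 pit4 -> P1=[3,3,2,2,0,5](1) P2=[3,5,3,4,2,2](0)
Move 2: P1 pit3 -> P1=[3,3,2,0,1,6](1) P2=[3,5,3,4,2,2](0)
Move 3: P1 pit0 -> P1=[0,4,3,0,1,6](5) P2=[3,5,0,4,2,2](0)
Move 4: P1 pit1 -> P1=[0,0,4,1,2,7](5) P2=[3,5,0,4,2,2](0)
Move 5: P1 pit2 -> P1=[0,0,0,2,3,8](6) P2=[3,5,0,4,2,2](0)
Move 6: P1 pit3 -> P1=[0,0,0,0,4,9](6) P2=[3,5,0,4,2,2](0)
Move 7: P2 pit5 -> P1=[1,0,0,0,4,9](6) P2=[3,5,0,4,2,0](1)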